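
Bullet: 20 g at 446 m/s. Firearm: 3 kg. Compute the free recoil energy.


v_r = m_p*v_p/m_gun = 0.02*446/3 = 2.97333 m/s, E_r = 0.5*m_gun*v_r^2 = 0.5*3*2.97333^2 = 13.26 J

13.26 J


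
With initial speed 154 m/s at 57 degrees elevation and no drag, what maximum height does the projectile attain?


H = (v0*sin(theta))^2 / (2g) = (154*sin(57°))^2 / (2*9.81) = 850.2 m

850.2 m


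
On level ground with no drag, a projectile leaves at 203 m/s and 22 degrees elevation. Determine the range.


R = v0^2 * sin(2*theta) / g = 203^2 * sin(2*22°) / 9.81 = 2918 m

2918 m


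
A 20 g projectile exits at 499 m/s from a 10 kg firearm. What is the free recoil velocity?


v_recoil = m_p * v_p / m_gun = 0.02 * 499 / 10 = 0.998 m/s

0.998 m/s


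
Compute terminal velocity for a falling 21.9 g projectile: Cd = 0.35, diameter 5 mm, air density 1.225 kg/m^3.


A = pi*(d/2)^2 = pi*(5/2000)^2 = 1.96350e-05 m^2
vt = sqrt(2mg/(Cd*rho*A)) = sqrt(2*0.0219*9.81/(0.35 * 1.225 * 1.96350e-05)) = 225.9 m/s

225.9 m/s


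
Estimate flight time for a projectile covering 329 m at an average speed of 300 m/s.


t = d/v = 329/300 = 1.097 s

1.097 s


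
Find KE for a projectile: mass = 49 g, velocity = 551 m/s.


E = 0.5*m*v^2 = 0.5*0.049*551^2 = 7438 J

7438 J


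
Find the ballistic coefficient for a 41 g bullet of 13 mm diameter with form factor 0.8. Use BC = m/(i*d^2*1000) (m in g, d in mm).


BC = m/(i*d^2*1000) = 41/(0.8 * 13^2 * 1000) = 0.0003033

0.0003033


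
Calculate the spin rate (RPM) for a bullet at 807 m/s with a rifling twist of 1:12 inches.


twist_m = 12*0.0254 = 0.3048 m
spin = v/twist = 807/0.3048 = 2647.638 rev/s
RPM = spin*60 = 2647.638*60 ≈ 158858 RPM

158858 RPM


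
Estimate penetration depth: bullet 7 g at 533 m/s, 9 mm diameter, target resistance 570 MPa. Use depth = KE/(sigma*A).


A = pi*(d/2)^2 = pi*(9/2)^2 = 63.6173 mm^2
E = 0.5*m*v^2 = 0.5*0.007*533^2 = 994.312 J
depth = E/(sigma*A) = 994.312 J / (570 MPa * 63.6173 mm^2) = 994.312/(570 * 63.6173) m = 0.0274203 m ≈ 27.42 mm

27.42 mm


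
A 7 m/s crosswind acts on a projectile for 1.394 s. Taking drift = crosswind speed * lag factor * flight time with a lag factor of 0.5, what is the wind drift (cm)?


drift = v_wind * lag * t = 7 * 0.5 * 1.394 = 4.879 m ≈ 487.9 cm

487.9 cm


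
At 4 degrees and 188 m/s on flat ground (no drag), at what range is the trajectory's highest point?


R = v0^2*sin(2*theta)/g = 188^2*sin(2*4°)/9.81 = 501.42 m
apex_dist = R/2 = 501.42/2 = 250.7 m

250.7 m


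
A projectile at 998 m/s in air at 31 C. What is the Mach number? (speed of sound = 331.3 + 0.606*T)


a = 331.3 + 0.606*(31) = 350.086 m/s
M = v/a = 998/350.086 = 2.851

2.851


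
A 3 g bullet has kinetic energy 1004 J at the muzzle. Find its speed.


v = sqrt(2*E/m) = sqrt(2*1004/0.003) = 818.1 m/s

818.1 m/s


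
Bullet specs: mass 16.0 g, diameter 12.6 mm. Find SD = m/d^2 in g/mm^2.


SD = m/d^2 = 16.0/12.6^2 = 0.1008 g/mm^2

0.1008 g/mm^2


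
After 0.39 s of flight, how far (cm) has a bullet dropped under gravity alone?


drop = 0.5*g*t^2 = 0.5*9.81*0.39^2 = 0.746051 m ≈ 74.61 cm

74.61 cm


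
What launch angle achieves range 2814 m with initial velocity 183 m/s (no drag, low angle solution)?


sin(2*theta) = R*g/v0^2 = 2814*9.81/183^2 = 0.824311, theta = arcsin(0.824311)/2 = 27.76°

27.76 degrees


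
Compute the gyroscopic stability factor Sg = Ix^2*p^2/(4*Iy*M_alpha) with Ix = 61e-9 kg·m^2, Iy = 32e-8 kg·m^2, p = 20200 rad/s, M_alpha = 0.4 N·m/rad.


Sg = Ix^2 * p^2 / (4 * Iy * M_alpha) = (61e-9)^2 * 20200^2 / (4 * 32e-8 * 0.4) = 2.965

2.965


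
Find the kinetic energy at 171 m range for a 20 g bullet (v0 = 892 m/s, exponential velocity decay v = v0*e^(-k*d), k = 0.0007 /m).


v = v0*exp(-k*d) = 892*exp(-0.0007*171) = 791.37 m/s
E = 0.5*m*v^2 = 0.5*0.02*791.37^2 = 6263 J

6263 J


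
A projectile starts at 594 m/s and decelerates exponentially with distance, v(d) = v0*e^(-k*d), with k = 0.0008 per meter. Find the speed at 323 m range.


v = v0*exp(-k*d) = 594*exp(-0.0008*323) = 458.7 m/s

458.7 m/s


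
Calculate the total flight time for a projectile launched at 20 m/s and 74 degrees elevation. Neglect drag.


T = 2*v0*sin(theta)/g = 2*20*sin(74°)/9.81 = 3.92 s

3.92 s


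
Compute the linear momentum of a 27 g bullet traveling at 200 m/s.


p = m*v = 0.027*200 = 5.4 kg·m/s

5.4 kg·m/s


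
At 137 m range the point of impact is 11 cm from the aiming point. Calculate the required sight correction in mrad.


1 mrad subtends 1 cm per 10 m of range, so adj = error_cm / (dist_m / 10) = 11 / (137/10) = 0.8029 mrad

0.8029 mrad


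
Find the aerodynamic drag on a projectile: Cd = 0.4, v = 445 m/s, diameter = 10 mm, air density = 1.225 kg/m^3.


A = pi*(d/2)^2 = pi*(10/2000)^2 = 7.85398e-05 m^2
Fd = 0.5*Cd*rho*A*v^2 = 0.5*0.4*1.225*7.85398e-05*445^2 = 3.81 N

3.81 N


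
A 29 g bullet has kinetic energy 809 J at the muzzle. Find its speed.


v = sqrt(2*E/m) = sqrt(2*809/0.029) = 236.2 m/s

236.2 m/s


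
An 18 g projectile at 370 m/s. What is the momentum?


p = m*v = 0.018*370 = 6.66 kg·m/s

6.66 kg·m/s


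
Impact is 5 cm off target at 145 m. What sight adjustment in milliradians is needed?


1 mrad subtends 1 cm per 10 m of range, so adj = error_cm / (dist_m / 10) = 5 / (145/10) = 0.3448 mrad

0.3448 mrad


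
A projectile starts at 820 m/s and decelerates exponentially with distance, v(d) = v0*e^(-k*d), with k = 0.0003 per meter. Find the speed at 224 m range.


v = v0*exp(-k*d) = 820*exp(-0.0003*224) = 766.7 m/s

766.7 m/s


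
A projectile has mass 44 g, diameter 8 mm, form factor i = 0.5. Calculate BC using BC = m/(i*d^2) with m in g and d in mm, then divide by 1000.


BC = m/(i*d^2*1000) = 44/(0.5 * 8^2 * 1000) = 0.001375

0.001375


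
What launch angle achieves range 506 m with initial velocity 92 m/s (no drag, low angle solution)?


sin(2*theta) = R*g/v0^2 = 506*9.81/92^2 = 0.586467, theta = arcsin(0.586467)/2 = 17.95°

17.95 degrees


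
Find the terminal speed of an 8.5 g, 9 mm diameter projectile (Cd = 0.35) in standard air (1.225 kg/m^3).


A = pi*(d/2)^2 = pi*(9/2000)^2 = 6.36173e-05 m^2
vt = sqrt(2mg/(Cd*rho*A)) = sqrt(2*0.0085*9.81/(0.35 * 1.225 * 6.36173e-05)) = 78.19 m/s

78.19 m/s


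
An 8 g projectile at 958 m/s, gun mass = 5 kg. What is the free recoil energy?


v_r = m_p*v_p/m_gun = 0.008*958/5 = 1.5328 m/s, E_r = 0.5*m_gun*v_r^2 = 0.5*5*1.5328^2 = 5.874 J

5.874 J


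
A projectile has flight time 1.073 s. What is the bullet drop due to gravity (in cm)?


drop = 0.5*g*t^2 = 0.5*9.81*1.073^2 = 5.64727 m ≈ 564.7 cm

564.7 cm


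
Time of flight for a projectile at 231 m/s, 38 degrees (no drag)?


T = 2*v0*sin(theta)/g = 2*231*sin(38°)/9.81 = 28.99 s

28.99 s


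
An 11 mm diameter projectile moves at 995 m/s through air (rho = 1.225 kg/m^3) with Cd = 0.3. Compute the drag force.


A = pi*(d/2)^2 = pi*(11/2000)^2 = 9.50332e-05 m^2
Fd = 0.5*Cd*rho*A*v^2 = 0.5*0.3*1.225*9.50332e-05*995^2 = 17.29 N

17.29 N


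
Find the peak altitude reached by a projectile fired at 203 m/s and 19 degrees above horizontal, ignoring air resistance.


H = (v0*sin(theta))^2 / (2g) = (203*sin(19°))^2 / (2*9.81) = 222.6 m

222.6 m


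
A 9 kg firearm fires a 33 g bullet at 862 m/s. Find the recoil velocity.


v_recoil = m_p * v_p / m_gun = 0.033 * 862 / 9 = 3.161 m/s

3.161 m/s


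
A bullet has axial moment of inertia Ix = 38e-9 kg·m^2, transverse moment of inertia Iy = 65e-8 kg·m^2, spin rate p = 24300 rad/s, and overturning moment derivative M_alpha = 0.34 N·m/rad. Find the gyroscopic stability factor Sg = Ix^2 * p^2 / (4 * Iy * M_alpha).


Sg = Ix^2 * p^2 / (4 * Iy * M_alpha) = (38e-9)^2 * 24300^2 / (4 * 65e-8 * 0.34) = 0.9646

0.9646


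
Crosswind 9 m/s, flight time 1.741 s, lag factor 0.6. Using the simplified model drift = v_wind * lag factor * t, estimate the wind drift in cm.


drift = v_wind * lag * t = 9 * 0.6 * 1.741 = 9.4014 m ≈ 940.1 cm

940.1 cm


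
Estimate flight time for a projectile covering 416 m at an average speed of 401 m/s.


t = d/v = 416/401 = 1.037 s

1.037 s


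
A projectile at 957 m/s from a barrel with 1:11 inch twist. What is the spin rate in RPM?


twist_m = 11*0.0254 = 0.2794 m
spin = v/twist = 957/0.2794 = 3425.197 rev/s
RPM = spin*60 = 3425.197*60 ≈ 205512 RPM

205512 RPM


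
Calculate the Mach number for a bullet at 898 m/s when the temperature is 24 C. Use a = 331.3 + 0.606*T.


a = 331.3 + 0.606*(24) = 345.844 m/s
M = v/a = 898/345.844 = 2.597

2.597


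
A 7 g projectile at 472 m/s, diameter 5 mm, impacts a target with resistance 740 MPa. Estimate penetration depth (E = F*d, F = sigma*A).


A = pi*(d/2)^2 = pi*(5/2)^2 = 19.635 mm^2
E = 0.5*m*v^2 = 0.5*0.007*472^2 = 779.744 J
depth = E/(sigma*A) = 779.744 J / (740 MPa * 19.635 mm^2) = 779.744/(740 * 19.635) m = 0.0536649 m ≈ 53.66 mm

53.66 mm


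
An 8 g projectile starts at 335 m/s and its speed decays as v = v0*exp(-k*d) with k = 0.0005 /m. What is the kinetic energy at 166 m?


v = v0*exp(-k*d) = 335*exp(-0.0005*166) = 308.318 m/s
E = 0.5*m*v^2 = 0.5*0.008*308.318^2 = 380.2 J

380.2 J


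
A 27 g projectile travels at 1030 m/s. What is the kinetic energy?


E = 0.5*m*v^2 = 0.5*0.027*1030^2 = 14322 J

14322 J


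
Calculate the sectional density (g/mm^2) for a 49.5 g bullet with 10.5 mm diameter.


SD = m/d^2 = 49.5/10.5^2 = 0.449 g/mm^2

0.449 g/mm^2


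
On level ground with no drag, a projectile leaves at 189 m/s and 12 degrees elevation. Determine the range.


R = v0^2 * sin(2*theta) / g = 189^2 * sin(2*12°) / 9.81 = 1481 m

1481 m


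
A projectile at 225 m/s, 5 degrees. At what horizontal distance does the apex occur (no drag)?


R = v0^2*sin(2*theta)/g = 225^2*sin(2*5°)/9.81 = 896.12 m
apex_dist = R/2 = 896.12/2 = 448.1 m

448.1 m


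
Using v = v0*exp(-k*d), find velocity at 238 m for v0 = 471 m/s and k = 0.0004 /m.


v = v0*exp(-k*d) = 471*exp(-0.0004*238) = 428.2 m/s

428.2 m/s


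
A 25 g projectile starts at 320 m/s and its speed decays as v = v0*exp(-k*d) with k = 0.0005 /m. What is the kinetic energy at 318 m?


v = v0*exp(-k*d) = 320*exp(-0.0005*318) = 272.959 m/s
E = 0.5*m*v^2 = 0.5*0.025*272.959^2 = 931.3 J

931.3 J


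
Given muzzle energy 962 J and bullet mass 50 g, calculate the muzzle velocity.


v = sqrt(2*E/m) = sqrt(2*962/0.05) = 196.2 m/s

196.2 m/s


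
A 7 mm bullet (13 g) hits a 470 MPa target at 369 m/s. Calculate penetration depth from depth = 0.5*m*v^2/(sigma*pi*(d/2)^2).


A = pi*(d/2)^2 = pi*(7/2)^2 = 38.4845 mm^2
E = 0.5*m*v^2 = 0.5*0.013*369^2 = 885.046 J
depth = E/(sigma*A) = 885.046 J / (470 MPa * 38.4845 mm^2) = 885.046/(470 * 38.4845) m = 0.0489308 m ≈ 48.93 mm

48.93 mm


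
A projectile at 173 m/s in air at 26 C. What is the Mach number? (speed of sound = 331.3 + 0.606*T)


a = 331.3 + 0.606*(26) = 347.056 m/s
M = v/a = 173/347.056 = 0.4985

0.4985


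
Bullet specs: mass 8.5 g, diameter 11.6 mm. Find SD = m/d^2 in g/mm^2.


SD = m/d^2 = 8.5/11.6^2 = 0.06317 g/mm^2

0.06317 g/mm^2


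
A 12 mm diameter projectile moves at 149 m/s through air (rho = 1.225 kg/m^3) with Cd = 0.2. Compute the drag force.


A = pi*(d/2)^2 = pi*(12/2000)^2 = 1.13097e-04 m^2
Fd = 0.5*Cd*rho*A*v^2 = 0.5*0.2*1.225*1.13097e-04*149^2 = 0.3076 N

0.3076 N


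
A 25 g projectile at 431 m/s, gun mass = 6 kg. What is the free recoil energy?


v_r = m_p*v_p/m_gun = 0.025*431/6 = 1.79583 m/s, E_r = 0.5*m_gun*v_r^2 = 0.5*6*1.79583^2 = 9.675 J

9.675 J


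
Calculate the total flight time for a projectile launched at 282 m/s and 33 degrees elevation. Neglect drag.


T = 2*v0*sin(theta)/g = 2*282*sin(33°)/9.81 = 31.31 s

31.31 s


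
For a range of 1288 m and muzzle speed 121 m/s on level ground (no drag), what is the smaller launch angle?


sin(2*theta) = R*g/v0^2 = 1288*9.81/121^2 = 0.863007, theta = arcsin(0.863007)/2 = 29.83°

29.83 degrees


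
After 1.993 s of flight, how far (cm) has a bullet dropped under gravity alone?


drop = 0.5*g*t^2 = 0.5*9.81*1.993^2 = 19.4829 m ≈ 1948 cm

1948 cm


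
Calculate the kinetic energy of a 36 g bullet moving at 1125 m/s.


E = 0.5*m*v^2 = 0.5*0.036*1125^2 = 22781 J

22781 J


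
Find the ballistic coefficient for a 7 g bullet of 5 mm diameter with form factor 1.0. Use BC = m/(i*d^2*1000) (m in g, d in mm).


BC = m/(i*d^2*1000) = 7/(1.0 * 5^2 * 1000) = 0.00028

0.00028


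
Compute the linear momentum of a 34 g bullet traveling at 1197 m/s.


p = m*v = 0.034*1197 = 40.7 kg·m/s

40.7 kg·m/s


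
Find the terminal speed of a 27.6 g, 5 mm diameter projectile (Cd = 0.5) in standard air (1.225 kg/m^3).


A = pi*(d/2)^2 = pi*(5/2000)^2 = 1.96350e-05 m^2
vt = sqrt(2mg/(Cd*rho*A)) = sqrt(2*0.0276*9.81/(0.5 * 1.225 * 1.96350e-05)) = 212.2 m/s

212.2 m/s


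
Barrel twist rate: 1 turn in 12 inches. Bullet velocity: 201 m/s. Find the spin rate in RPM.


twist_m = 12*0.0254 = 0.3048 m
spin = v/twist = 201/0.3048 = 659.4488 rev/s
RPM = spin*60 = 659.4488*60 ≈ 39567 RPM

39567 RPM


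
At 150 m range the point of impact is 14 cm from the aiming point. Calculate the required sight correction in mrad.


1 mrad subtends 1 cm per 10 m of range, so adj = error_cm / (dist_m / 10) = 14 / (150/10) = 0.9333 mrad

0.9333 mrad


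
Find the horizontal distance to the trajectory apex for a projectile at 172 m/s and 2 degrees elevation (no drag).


R = v0^2*sin(2*theta)/g = 172^2*sin(2*2°)/9.81 = 210.364 m
apex_dist = R/2 = 210.364/2 = 105.2 m

105.2 m


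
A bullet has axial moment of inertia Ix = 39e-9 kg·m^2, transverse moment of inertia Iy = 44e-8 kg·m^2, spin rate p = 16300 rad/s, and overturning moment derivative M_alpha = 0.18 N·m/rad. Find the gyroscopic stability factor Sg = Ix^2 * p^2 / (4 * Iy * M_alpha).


Sg = Ix^2 * p^2 / (4 * Iy * M_alpha) = (39e-9)^2 * 16300^2 / (4 * 44e-8 * 0.18) = 1.276

1.276


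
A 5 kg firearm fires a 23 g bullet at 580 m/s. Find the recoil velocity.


v_recoil = m_p * v_p / m_gun = 0.023 * 580 / 5 = 2.668 m/s

2.668 m/s


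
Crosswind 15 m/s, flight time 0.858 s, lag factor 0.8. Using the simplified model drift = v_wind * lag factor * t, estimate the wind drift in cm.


drift = v_wind * lag * t = 15 * 0.8 * 0.858 = 10.296 m ≈ 1030 cm

1030 cm


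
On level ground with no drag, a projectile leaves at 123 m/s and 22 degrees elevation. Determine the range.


R = v0^2 * sin(2*theta) / g = 123^2 * sin(2*22°) / 9.81 = 1071 m

1071 m


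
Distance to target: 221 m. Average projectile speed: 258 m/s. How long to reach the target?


t = d/v = 221/258 = 0.8566 s

0.8566 s


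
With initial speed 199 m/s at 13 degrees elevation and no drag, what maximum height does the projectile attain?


H = (v0*sin(theta))^2 / (2g) = (199*sin(13°))^2 / (2*9.81) = 102.1 m

102.1 m


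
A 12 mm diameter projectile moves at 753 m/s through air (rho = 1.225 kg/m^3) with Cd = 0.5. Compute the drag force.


A = pi*(d/2)^2 = pi*(12/2000)^2 = 1.13097e-04 m^2
Fd = 0.5*Cd*rho*A*v^2 = 0.5*0.5*1.225*1.13097e-04*753^2 = 19.64 N

19.64 N


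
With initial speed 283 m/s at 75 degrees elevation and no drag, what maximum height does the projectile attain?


H = (v0*sin(theta))^2 / (2g) = (283*sin(75°))^2 / (2*9.81) = 3809 m

3809 m


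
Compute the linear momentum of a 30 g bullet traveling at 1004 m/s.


p = m*v = 0.03*1004 = 30.12 kg·m/s

30.12 kg·m/s


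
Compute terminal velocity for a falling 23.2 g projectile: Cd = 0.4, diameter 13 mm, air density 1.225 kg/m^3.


A = pi*(d/2)^2 = pi*(13/2000)^2 = 1.32732e-04 m^2
vt = sqrt(2mg/(Cd*rho*A)) = sqrt(2*0.0232*9.81/(0.4 * 1.225 * 1.32732e-04)) = 83.66 m/s

83.66 m/s


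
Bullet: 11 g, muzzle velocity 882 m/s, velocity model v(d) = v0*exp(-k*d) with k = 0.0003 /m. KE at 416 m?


v = v0*exp(-k*d) = 882*exp(-0.0003*416) = 778.518 m/s
E = 0.5*m*v^2 = 0.5*0.011*778.518^2 = 3333 J

3333 J


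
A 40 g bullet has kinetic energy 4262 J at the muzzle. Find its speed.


v = sqrt(2*E/m) = sqrt(2*4262/0.04) = 461.6 m/s

461.6 m/s


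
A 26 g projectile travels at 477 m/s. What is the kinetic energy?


E = 0.5*m*v^2 = 0.5*0.026*477^2 = 2958 J

2958 J


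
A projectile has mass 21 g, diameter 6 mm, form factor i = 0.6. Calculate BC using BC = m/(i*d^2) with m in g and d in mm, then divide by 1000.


BC = m/(i*d^2*1000) = 21/(0.6 * 6^2 * 1000) = 0.0009722

0.0009722


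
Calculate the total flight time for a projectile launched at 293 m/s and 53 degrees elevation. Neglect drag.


T = 2*v0*sin(theta)/g = 2*293*sin(53°)/9.81 = 47.71 s

47.71 s


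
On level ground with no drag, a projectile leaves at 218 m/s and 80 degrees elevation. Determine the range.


R = v0^2 * sin(2*theta) / g = 218^2 * sin(2*80°) / 9.81 = 1657 m

1657 m


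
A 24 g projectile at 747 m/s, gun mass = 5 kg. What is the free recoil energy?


v_r = m_p*v_p/m_gun = 0.024*747/5 = 3.5856 m/s, E_r = 0.5*m_gun*v_r^2 = 0.5*5*3.5856^2 = 32.14 J

32.14 J


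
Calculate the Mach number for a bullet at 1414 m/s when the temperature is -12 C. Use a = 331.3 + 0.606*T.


a = 331.3 + 0.606*(-12) = 324.028 m/s
M = v/a = 1414/324.028 = 4.364

4.364


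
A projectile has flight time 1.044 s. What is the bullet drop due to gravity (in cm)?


drop = 0.5*g*t^2 = 0.5*9.81*1.044^2 = 5.34614 m ≈ 534.6 cm

534.6 cm


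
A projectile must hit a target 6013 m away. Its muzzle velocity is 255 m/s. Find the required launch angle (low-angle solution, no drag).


sin(2*theta) = R*g/v0^2 = 6013*9.81/255^2 = 0.907152, theta = arcsin(0.907152)/2 = 32.56°

32.56 degrees


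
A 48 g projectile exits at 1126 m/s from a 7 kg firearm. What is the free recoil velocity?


v_recoil = m_p * v_p / m_gun = 0.048 * 1126 / 7 = 7.721 m/s

7.721 m/s


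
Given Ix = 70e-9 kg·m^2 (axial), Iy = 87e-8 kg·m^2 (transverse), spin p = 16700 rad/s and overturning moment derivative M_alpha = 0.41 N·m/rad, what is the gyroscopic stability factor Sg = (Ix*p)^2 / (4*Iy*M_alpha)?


Sg = Ix^2 * p^2 / (4 * Iy * M_alpha) = (70e-9)^2 * 16700^2 / (4 * 87e-8 * 0.41) = 0.9578

0.9578


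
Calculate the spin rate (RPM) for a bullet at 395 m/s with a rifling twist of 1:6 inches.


twist_m = 6*0.0254 = 0.1524 m
spin = v/twist = 395/0.1524 = 2591.864 rev/s
RPM = spin*60 = 2591.864*60 ≈ 155512 RPM

155512 RPM


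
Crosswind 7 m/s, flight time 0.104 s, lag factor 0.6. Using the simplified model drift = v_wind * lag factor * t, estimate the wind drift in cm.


drift = v_wind * lag * t = 7 * 0.6 * 0.104 = 0.4368 m ≈ 43.68 cm

43.68 cm


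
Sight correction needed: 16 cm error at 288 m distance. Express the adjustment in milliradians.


1 mrad subtends 1 cm per 10 m of range, so adj = error_cm / (dist_m / 10) = 16 / (288/10) = 0.5556 mrad

0.5556 mrad


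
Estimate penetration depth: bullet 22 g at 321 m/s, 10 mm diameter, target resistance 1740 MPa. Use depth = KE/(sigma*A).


A = pi*(d/2)^2 = pi*(10/2)^2 = 78.5398 mm^2
E = 0.5*m*v^2 = 0.5*0.022*321^2 = 1133.45 J
depth = E/(sigma*A) = 1133.45 J / (1740 MPa * 78.5398 mm^2) = 1133.45/(1740 * 78.5398) m = 0.00829399 m ≈ 8.294 mm

8.294 mm


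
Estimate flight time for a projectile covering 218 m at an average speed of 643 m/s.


t = d/v = 218/643 = 0.339 s

0.339 s


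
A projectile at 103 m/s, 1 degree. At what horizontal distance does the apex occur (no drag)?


R = v0^2*sin(2*theta)/g = 103^2*sin(2*1°)/9.81 = 37.742 m
apex_dist = R/2 = 37.742/2 = 18.87 m

18.87 m


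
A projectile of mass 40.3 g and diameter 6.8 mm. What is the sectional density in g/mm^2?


SD = m/d^2 = 40.3/6.8^2 = 0.8715 g/mm^2

0.8715 g/mm^2


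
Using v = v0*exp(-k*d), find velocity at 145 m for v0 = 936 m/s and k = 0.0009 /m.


v = v0*exp(-k*d) = 936*exp(-0.0009*145) = 821.5 m/s

821.5 m/s


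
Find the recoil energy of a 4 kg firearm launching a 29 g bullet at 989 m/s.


v_r = m_p*v_p/m_gun = 0.029*989/4 = 7.17025 m/s, E_r = 0.5*m_gun*v_r^2 = 0.5*4*7.17025^2 = 102.8 J

102.8 J


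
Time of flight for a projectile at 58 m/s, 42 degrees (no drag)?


T = 2*v0*sin(theta)/g = 2*58*sin(42°)/9.81 = 7.912 s

7.912 s


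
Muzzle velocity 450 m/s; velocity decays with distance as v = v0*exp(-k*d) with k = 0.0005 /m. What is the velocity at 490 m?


v = v0*exp(-k*d) = 450*exp(-0.0005*490) = 352.2 m/s

352.2 m/s


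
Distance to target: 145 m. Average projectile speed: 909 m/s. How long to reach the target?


t = d/v = 145/909 = 0.1595 s

0.1595 s


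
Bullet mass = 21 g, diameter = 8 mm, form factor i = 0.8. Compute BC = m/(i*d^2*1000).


BC = m/(i*d^2*1000) = 21/(0.8 * 8^2 * 1000) = 0.0004102

0.0004102


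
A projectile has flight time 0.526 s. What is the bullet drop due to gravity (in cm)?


drop = 0.5*g*t^2 = 0.5*9.81*0.526^2 = 1.3571 m ≈ 135.7 cm

135.7 cm


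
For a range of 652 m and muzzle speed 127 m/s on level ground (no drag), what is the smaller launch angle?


sin(2*theta) = R*g/v0^2 = 652*9.81/127^2 = 0.39656, theta = arcsin(0.39656)/2 = 11.68°

11.68 degrees


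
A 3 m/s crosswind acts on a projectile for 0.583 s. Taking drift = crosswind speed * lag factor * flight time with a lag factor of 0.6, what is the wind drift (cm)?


drift = v_wind * lag * t = 3 * 0.6 * 0.583 = 1.0494 m ≈ 104.9 cm

104.9 cm


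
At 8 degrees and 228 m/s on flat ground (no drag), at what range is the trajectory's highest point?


R = v0^2*sin(2*theta)/g = 228^2*sin(2*8°)/9.81 = 1460.63 m
apex_dist = R/2 = 1460.63/2 = 730.3 m

730.3 m


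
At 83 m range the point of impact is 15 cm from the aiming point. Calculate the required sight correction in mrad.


1 mrad subtends 1 cm per 10 m of range, so adj = error_cm / (dist_m / 10) = 15 / (83/10) = 1.807 mrad

1.807 mrad


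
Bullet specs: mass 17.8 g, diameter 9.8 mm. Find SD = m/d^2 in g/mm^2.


SD = m/d^2 = 17.8/9.8^2 = 0.1853 g/mm^2

0.1853 g/mm^2


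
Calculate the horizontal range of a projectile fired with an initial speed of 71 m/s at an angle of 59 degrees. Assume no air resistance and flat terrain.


R = v0^2 * sin(2*theta) / g = 71^2 * sin(2*59°) / 9.81 = 453.7 m

453.7 m


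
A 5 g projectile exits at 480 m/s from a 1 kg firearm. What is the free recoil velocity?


v_recoil = m_p * v_p / m_gun = 0.005 * 480 / 1 = 2.4 m/s

2.4 m/s


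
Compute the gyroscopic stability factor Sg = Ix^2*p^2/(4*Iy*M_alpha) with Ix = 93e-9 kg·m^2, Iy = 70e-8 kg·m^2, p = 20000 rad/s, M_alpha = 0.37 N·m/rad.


Sg = Ix^2 * p^2 / (4 * Iy * M_alpha) = (93e-9)^2 * 20000^2 / (4 * 70e-8 * 0.37) = 3.339

3.339


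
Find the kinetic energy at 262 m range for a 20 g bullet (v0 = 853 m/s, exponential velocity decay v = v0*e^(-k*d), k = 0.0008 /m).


v = v0*exp(-k*d) = 853*exp(-0.0008*262) = 691.705 m/s
E = 0.5*m*v^2 = 0.5*0.02*691.705^2 = 4785 J

4785 J


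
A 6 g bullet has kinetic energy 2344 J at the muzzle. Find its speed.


v = sqrt(2*E/m) = sqrt(2*2344/0.006) = 883.9 m/s

883.9 m/s


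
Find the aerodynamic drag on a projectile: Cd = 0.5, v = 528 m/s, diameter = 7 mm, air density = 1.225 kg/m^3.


A = pi*(d/2)^2 = pi*(7/2000)^2 = 3.84845e-05 m^2
Fd = 0.5*Cd*rho*A*v^2 = 0.5*0.5*1.225*3.84845e-05*528^2 = 3.286 N

3.286 N


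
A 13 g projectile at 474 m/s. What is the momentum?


p = m*v = 0.013*474 = 6.162 kg·m/s

6.162 kg·m/s


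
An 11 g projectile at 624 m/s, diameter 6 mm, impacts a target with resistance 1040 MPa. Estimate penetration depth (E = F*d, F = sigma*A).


A = pi*(d/2)^2 = pi*(6/2)^2 = 28.2743 mm^2
E = 0.5*m*v^2 = 0.5*0.011*624^2 = 2141.57 J
depth = E/(sigma*A) = 2141.57 J / (1040 MPa * 28.2743 mm^2) = 2141.57/(1040 * 28.2743) m = 0.0728293 m ≈ 72.83 mm

72.83 mm


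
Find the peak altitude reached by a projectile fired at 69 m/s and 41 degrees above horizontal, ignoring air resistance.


H = (v0*sin(theta))^2 / (2g) = (69*sin(41°))^2 / (2*9.81) = 104.4 m

104.4 m


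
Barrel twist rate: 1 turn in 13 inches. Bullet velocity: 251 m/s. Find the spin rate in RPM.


twist_m = 13*0.0254 = 0.3302 m
spin = v/twist = 251/0.3302 = 760.1454 rev/s
RPM = spin*60 = 760.1454*60 ≈ 45609 RPM

45609 RPM


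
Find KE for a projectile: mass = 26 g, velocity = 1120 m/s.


E = 0.5*m*v^2 = 0.5*0.026*1120^2 = 16307 J

16307 J


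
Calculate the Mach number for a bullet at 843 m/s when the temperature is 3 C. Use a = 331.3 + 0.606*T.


a = 331.3 + 0.606*(3) = 333.118 m/s
M = v/a = 843/333.118 = 2.531

2.531


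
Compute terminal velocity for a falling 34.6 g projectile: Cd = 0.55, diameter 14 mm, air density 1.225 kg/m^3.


A = pi*(d/2)^2 = pi*(14/2000)^2 = 1.53938e-04 m^2
vt = sqrt(2mg/(Cd*rho*A)) = sqrt(2*0.0346*9.81/(0.55 * 1.225 * 1.53938e-04)) = 80.9 m/s

80.9 m/s


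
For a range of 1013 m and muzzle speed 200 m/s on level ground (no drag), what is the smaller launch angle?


sin(2*theta) = R*g/v0^2 = 1013*9.81/200^2 = 0.248438, theta = arcsin(0.248438)/2 = 7.193°

7.193 degrees


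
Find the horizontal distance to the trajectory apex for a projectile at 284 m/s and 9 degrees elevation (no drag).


R = v0^2*sin(2*theta)/g = 284^2*sin(2*9°)/9.81 = 2540.68 m
apex_dist = R/2 = 2540.68/2 = 1270 m

1270 m


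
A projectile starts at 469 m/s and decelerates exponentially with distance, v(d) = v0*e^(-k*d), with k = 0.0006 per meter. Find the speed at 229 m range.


v = v0*exp(-k*d) = 469*exp(-0.0006*229) = 408.8 m/s

408.8 m/s


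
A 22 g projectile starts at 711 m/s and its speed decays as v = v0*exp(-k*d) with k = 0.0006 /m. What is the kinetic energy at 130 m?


v = v0*exp(-k*d) = 711*exp(-0.0006*130) = 657.65 m/s
E = 0.5*m*v^2 = 0.5*0.022*657.65^2 = 4758 J

4758 J


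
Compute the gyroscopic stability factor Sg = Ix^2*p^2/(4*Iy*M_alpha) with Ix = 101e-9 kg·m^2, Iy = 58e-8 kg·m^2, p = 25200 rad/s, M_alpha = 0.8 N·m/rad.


Sg = Ix^2 * p^2 / (4 * Iy * M_alpha) = (101e-9)^2 * 25200^2 / (4 * 58e-8 * 0.8) = 3.49

3.49


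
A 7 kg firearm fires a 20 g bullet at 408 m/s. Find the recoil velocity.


v_recoil = m_p * v_p / m_gun = 0.02 * 408 / 7 = 1.166 m/s

1.166 m/s


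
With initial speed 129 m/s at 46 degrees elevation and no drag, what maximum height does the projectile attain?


H = (v0*sin(theta))^2 / (2g) = (129*sin(46°))^2 / (2*9.81) = 438.9 m

438.9 m


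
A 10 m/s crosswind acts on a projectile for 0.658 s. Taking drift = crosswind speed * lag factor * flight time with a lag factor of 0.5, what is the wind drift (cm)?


drift = v_wind * lag * t = 10 * 0.5 * 0.658 = 3.29 m ≈ 329 cm

329 cm


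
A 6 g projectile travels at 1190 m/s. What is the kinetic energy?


E = 0.5*m*v^2 = 0.5*0.006*1190^2 = 4248 J

4248 J


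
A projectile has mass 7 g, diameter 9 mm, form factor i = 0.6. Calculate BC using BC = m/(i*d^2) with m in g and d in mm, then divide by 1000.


BC = m/(i*d^2*1000) = 7/(0.6 * 9^2 * 1000) = 0.000144

0.000144


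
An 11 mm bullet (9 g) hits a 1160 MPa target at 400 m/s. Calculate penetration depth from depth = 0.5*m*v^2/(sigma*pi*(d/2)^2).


A = pi*(d/2)^2 = pi*(11/2)^2 = 95.0332 mm^2
E = 0.5*m*v^2 = 0.5*0.009*400^2 = 720 J
depth = E/(sigma*A) = 720 J / (1160 MPa * 95.0332 mm^2) = 720/(1160 * 95.0332) m = 0.00653129 m ≈ 6.531 mm

6.531 mm


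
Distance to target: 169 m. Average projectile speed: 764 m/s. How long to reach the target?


t = d/v = 169/764 = 0.2212 s

0.2212 s


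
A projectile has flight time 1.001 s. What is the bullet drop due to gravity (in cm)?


drop = 0.5*g*t^2 = 0.5*9.81*1.001^2 = 4.91481 m ≈ 491.5 cm

491.5 cm


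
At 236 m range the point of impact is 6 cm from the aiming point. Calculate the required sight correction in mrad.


1 mrad subtends 1 cm per 10 m of range, so adj = error_cm / (dist_m / 10) = 6 / (236/10) = 0.2542 mrad

0.2542 mrad


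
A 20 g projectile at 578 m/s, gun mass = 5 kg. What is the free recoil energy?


v_r = m_p*v_p/m_gun = 0.02*578/5 = 2.312 m/s, E_r = 0.5*m_gun*v_r^2 = 0.5*5*2.312^2 = 13.36 J

13.36 J


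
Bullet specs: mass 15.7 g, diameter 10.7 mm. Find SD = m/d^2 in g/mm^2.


SD = m/d^2 = 15.7/10.7^2 = 0.1371 g/mm^2

0.1371 g/mm^2


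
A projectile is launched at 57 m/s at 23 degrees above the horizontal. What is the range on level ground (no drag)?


R = v0^2 * sin(2*theta) / g = 57^2 * sin(2*23°) / 9.81 = 238.2 m

238.2 m


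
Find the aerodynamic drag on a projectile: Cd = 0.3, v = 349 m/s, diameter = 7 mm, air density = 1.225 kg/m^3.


A = pi*(d/2)^2 = pi*(7/2000)^2 = 3.84845e-05 m^2
Fd = 0.5*Cd*rho*A*v^2 = 0.5*0.3*1.225*3.84845e-05*349^2 = 0.8613 N

0.8613 N


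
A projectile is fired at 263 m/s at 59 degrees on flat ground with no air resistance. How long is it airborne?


T = 2*v0*sin(theta)/g = 2*263*sin(59°)/9.81 = 45.96 s

45.96 s


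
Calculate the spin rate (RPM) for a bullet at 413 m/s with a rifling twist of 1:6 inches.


twist_m = 6*0.0254 = 0.1524 m
spin = v/twist = 413/0.1524 = 2709.974 rev/s
RPM = spin*60 = 2709.974*60 ≈ 162598 RPM

162598 RPM


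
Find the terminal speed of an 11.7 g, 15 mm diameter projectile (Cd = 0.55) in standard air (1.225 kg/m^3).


A = pi*(d/2)^2 = pi*(15/2000)^2 = 1.76715e-04 m^2
vt = sqrt(2mg/(Cd*rho*A)) = sqrt(2*0.0117*9.81/(0.55 * 1.225 * 1.76715e-04)) = 43.91 m/s

43.91 m/s


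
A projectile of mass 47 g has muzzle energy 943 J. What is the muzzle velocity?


v = sqrt(2*E/m) = sqrt(2*943/0.047) = 200.3 m/s

200.3 m/s


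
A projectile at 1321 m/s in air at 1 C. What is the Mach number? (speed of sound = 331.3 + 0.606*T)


a = 331.3 + 0.606*(1) = 331.906 m/s
M = v/a = 1321/331.906 = 3.98

3.98


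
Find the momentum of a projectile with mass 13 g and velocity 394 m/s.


p = m*v = 0.013*394 = 5.122 kg·m/s

5.122 kg·m/s


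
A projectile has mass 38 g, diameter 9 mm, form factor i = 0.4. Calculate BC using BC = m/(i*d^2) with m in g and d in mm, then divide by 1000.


BC = m/(i*d^2*1000) = 38/(0.4 * 9^2 * 1000) = 0.001173

0.001173


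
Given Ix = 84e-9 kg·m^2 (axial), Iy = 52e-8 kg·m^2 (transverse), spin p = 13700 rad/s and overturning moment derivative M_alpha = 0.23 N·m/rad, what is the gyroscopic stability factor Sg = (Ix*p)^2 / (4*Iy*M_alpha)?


Sg = Ix^2 * p^2 / (4 * Iy * M_alpha) = (84e-9)^2 * 13700^2 / (4 * 52e-8 * 0.23) = 2.768

2.768


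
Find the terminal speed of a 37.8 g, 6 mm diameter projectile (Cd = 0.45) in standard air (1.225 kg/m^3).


A = pi*(d/2)^2 = pi*(6/2000)^2 = 2.82743e-05 m^2
vt = sqrt(2mg/(Cd*rho*A)) = sqrt(2*0.0378*9.81/(0.45 * 1.225 * 2.82743e-05)) = 218.1 m/s

218.1 m/s


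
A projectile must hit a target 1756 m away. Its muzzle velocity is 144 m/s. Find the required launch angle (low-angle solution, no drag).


sin(2*theta) = R*g/v0^2 = 1756*9.81/144^2 = 0.830747, theta = arcsin(0.830747)/2 = 28.09°

28.09 degrees


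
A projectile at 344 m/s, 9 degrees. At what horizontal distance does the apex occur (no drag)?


R = v0^2*sin(2*theta)/g = 344^2*sin(2*9°)/9.81 = 3727.61 m
apex_dist = R/2 = 3727.61/2 = 1864 m

1864 m


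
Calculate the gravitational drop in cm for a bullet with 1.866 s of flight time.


drop = 0.5*g*t^2 = 0.5*9.81*1.866^2 = 17.079 m ≈ 1708 cm

1708 cm


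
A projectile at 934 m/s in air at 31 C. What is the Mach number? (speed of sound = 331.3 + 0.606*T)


a = 331.3 + 0.606*(31) = 350.086 m/s
M = v/a = 934/350.086 = 2.668

2.668


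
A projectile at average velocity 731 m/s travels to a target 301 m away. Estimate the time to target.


t = d/v = 301/731 = 0.4118 s

0.4118 s


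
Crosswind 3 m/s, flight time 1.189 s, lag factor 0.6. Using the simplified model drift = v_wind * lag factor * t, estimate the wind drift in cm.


drift = v_wind * lag * t = 3 * 0.6 * 1.189 = 2.1402 m ≈ 214 cm

214 cm


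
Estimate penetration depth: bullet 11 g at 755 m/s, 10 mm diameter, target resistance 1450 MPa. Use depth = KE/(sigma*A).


A = pi*(d/2)^2 = pi*(10/2)^2 = 78.5398 mm^2
E = 0.5*m*v^2 = 0.5*0.011*755^2 = 3135.14 J
depth = E/(sigma*A) = 3135.14 J / (1450 MPa * 78.5398 mm^2) = 3135.14/(1450 * 78.5398) m = 0.0275295 m ≈ 27.53 mm

27.53 mm


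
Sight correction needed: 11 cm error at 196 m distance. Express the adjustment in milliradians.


1 mrad subtends 1 cm per 10 m of range, so adj = error_cm / (dist_m / 10) = 11 / (196/10) = 0.5612 mrad

0.5612 mrad


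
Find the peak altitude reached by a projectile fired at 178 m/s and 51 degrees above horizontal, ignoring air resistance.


H = (v0*sin(theta))^2 / (2g) = (178*sin(51°))^2 / (2*9.81) = 975.3 m

975.3 m


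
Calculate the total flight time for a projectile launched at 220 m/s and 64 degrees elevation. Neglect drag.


T = 2*v0*sin(theta)/g = 2*220*sin(64°)/9.81 = 40.31 s

40.31 s


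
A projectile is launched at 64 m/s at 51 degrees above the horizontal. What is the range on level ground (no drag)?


R = v0^2 * sin(2*theta) / g = 64^2 * sin(2*51°) / 9.81 = 408.4 m

408.4 m


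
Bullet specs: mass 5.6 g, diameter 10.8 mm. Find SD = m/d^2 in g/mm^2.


SD = m/d^2 = 5.6/10.8^2 = 0.04801 g/mm^2

0.04801 g/mm^2


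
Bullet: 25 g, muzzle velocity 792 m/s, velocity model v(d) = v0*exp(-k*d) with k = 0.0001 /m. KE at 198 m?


v = v0*exp(-k*d) = 792*exp(-0.0001*198) = 776.473 m/s
E = 0.5*m*v^2 = 0.5*0.025*776.473^2 = 7536 J

7536 J


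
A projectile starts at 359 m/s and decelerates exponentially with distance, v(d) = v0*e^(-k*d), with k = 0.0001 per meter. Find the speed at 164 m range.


v = v0*exp(-k*d) = 359*exp(-0.0001*164) = 353.2 m/s

353.2 m/s


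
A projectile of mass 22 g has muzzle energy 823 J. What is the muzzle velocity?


v = sqrt(2*E/m) = sqrt(2*823/0.022) = 273.5 m/s

273.5 m/s


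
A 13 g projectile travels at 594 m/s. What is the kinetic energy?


E = 0.5*m*v^2 = 0.5*0.013*594^2 = 2293 J

2293 J


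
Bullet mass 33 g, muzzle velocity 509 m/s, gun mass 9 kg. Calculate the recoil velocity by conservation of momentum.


v_recoil = m_p * v_p / m_gun = 0.033 * 509 / 9 = 1.866 m/s

1.866 m/s


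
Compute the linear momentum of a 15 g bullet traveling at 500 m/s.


p = m*v = 0.015*500 = 7.5 kg·m/s

7.5 kg·m/s


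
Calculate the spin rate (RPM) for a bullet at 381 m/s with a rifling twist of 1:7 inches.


twist_m = 7*0.0254 = 0.1778 m
spin = v/twist = 381/0.1778 = 2142.857 rev/s
RPM = spin*60 = 2142.857*60 ≈ 128571 RPM

128571 RPM


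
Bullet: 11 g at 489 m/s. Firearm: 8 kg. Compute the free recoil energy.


v_r = m_p*v_p/m_gun = 0.011*489/8 = 0.672375 m/s, E_r = 0.5*m_gun*v_r^2 = 0.5*8*0.672375^2 = 1.808 J

1.808 J


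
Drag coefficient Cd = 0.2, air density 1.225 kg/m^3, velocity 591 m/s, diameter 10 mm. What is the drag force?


A = pi*(d/2)^2 = pi*(10/2000)^2 = 7.85398e-05 m^2
Fd = 0.5*Cd*rho*A*v^2 = 0.5*0.2*1.225*7.85398e-05*591^2 = 3.36 N

3.36 N


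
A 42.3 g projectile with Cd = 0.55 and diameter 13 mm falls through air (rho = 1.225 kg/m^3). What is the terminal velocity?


A = pi*(d/2)^2 = pi*(13/2000)^2 = 1.32732e-04 m^2
vt = sqrt(2mg/(Cd*rho*A)) = sqrt(2*0.0423*9.81/(0.55 * 1.225 * 1.32732e-04)) = 96.33 m/s

96.33 m/s


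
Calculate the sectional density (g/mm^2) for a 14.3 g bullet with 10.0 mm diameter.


SD = m/d^2 = 14.3/10.0^2 = 0.143 g/mm^2

0.143 g/mm^2


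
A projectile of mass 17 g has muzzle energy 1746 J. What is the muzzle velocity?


v = sqrt(2*E/m) = sqrt(2*1746/0.017) = 453.2 m/s

453.2 m/s


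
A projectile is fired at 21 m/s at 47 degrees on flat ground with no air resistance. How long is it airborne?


T = 2*v0*sin(theta)/g = 2*21*sin(47°)/9.81 = 3.131 s

3.131 s


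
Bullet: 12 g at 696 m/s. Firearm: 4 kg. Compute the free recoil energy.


v_r = m_p*v_p/m_gun = 0.012*696/4 = 2.088 m/s, E_r = 0.5*m_gun*v_r^2 = 0.5*4*2.088^2 = 8.719 J

8.719 J


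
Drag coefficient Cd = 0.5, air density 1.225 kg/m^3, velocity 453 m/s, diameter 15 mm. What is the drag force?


A = pi*(d/2)^2 = pi*(15/2000)^2 = 1.76715e-04 m^2
Fd = 0.5*Cd*rho*A*v^2 = 0.5*0.5*1.225*1.76715e-04*453^2 = 11.11 N

11.11 N


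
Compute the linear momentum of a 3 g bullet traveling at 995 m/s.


p = m*v = 0.003*995 = 2.985 kg·m/s

2.985 kg·m/s


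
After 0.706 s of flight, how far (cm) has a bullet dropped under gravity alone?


drop = 0.5*g*t^2 = 0.5*9.81*0.706^2 = 2.44483 m ≈ 244.5 cm

244.5 cm


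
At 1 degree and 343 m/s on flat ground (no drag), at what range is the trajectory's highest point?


R = v0^2*sin(2*theta)/g = 343^2*sin(2*1°)/9.81 = 418.541 m
apex_dist = R/2 = 418.541/2 = 209.3 m

209.3 m


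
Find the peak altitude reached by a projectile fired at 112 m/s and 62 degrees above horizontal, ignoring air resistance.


H = (v0*sin(theta))^2 / (2g) = (112*sin(62°))^2 / (2*9.81) = 498.4 m

498.4 m


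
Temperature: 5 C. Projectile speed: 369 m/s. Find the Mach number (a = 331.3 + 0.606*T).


a = 331.3 + 0.606*(5) = 334.33 m/s
M = v/a = 369/334.33 = 1.104

1.104


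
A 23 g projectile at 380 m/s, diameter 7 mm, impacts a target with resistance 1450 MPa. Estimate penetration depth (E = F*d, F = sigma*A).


A = pi*(d/2)^2 = pi*(7/2)^2 = 38.4845 mm^2
E = 0.5*m*v^2 = 0.5*0.023*380^2 = 1660.6 J
depth = E/(sigma*A) = 1660.6 J / (1450 MPa * 38.4845 mm^2) = 1660.6/(1450 * 38.4845) m = 0.0297585 m ≈ 29.76 mm

29.76 mm


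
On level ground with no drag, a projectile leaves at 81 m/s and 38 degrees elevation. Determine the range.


R = v0^2 * sin(2*theta) / g = 81^2 * sin(2*38°) / 9.81 = 648.9 m

648.9 m


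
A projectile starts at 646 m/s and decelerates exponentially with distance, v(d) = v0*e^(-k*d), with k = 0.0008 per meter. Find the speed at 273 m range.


v = v0*exp(-k*d) = 646*exp(-0.0008*273) = 519.3 m/s

519.3 m/s


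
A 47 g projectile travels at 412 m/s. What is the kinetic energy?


E = 0.5*m*v^2 = 0.5*0.047*412^2 = 3989 J

3989 J


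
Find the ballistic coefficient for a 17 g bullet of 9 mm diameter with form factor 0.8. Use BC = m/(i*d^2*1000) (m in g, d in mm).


BC = m/(i*d^2*1000) = 17/(0.8 * 9^2 * 1000) = 0.0002623

0.0002623


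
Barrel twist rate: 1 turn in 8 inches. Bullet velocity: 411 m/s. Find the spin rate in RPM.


twist_m = 8*0.0254 = 0.2032 m
spin = v/twist = 411/0.2032 = 2022.638 rev/s
RPM = spin*60 = 2022.638*60 ≈ 121358 RPM

121358 RPM


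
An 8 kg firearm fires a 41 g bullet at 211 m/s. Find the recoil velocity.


v_recoil = m_p * v_p / m_gun = 0.041 * 211 / 8 = 1.081 m/s

1.081 m/s


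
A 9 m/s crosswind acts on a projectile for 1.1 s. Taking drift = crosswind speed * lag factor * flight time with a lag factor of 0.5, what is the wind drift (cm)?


drift = v_wind * lag * t = 9 * 0.5 * 1.1 = 4.95 m ≈ 495 cm

495 cm


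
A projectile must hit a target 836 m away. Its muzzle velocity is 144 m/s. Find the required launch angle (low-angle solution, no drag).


sin(2*theta) = R*g/v0^2 = 836*9.81/144^2 = 0.395503, theta = arcsin(0.395503)/2 = 11.65°

11.65 degrees


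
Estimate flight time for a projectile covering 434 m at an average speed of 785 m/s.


t = d/v = 434/785 = 0.5529 s

0.5529 s


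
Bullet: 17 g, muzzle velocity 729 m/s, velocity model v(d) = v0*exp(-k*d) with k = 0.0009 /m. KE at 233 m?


v = v0*exp(-k*d) = 729*exp(-0.0009*233) = 591.093 m/s
E = 0.5*m*v^2 = 0.5*0.017*591.093^2 = 2970 J

2970 J


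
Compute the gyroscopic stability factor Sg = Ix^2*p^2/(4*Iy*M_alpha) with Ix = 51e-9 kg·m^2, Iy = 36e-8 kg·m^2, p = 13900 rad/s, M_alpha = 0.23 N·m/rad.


Sg = Ix^2 * p^2 / (4 * Iy * M_alpha) = (51e-9)^2 * 13900^2 / (4 * 36e-8 * 0.23) = 1.517

1.517
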